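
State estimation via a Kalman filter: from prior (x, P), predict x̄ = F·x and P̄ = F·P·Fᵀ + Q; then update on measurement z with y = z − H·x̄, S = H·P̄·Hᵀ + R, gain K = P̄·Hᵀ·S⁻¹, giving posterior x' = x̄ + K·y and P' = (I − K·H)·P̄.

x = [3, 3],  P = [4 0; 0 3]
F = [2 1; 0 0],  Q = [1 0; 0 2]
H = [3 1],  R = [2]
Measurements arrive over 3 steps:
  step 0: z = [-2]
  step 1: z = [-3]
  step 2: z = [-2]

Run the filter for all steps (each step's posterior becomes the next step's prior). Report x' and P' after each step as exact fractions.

step 0: x' = [-21/46, -29/92], P' = [10/23 -15/23; -15/23 91/46]
step 1: x' = [-157/151, 9/151], P' = [388/1057 -582/1057; -582/1057 1930/1057]
step 2: x' = [-21806/24127, 8582/24127], P' = [8844/24127 -13266/24127; -13266/24127 44026/24127]

step 0: x̄ = F·x = [9, 0]
step 0: P̄ = F·P·Fᵀ + Q = [20 0; 0 2]
step 0: y = z − H·x̄ = [-29]
step 0: S = H·P̄·Hᵀ + R = [184]
step 0: K = P̄·Hᵀ·S⁻¹ = [15/46; 1/92]
step 0: x' = x̄ + K·y = [-21/46, -29/92]
step 0: P' = (I − K·H)·P̄ = [10/23 -15/23; -15/23 91/46]
step 1: x̄ = F·x = [-113/92, 0]
step 1: P̄ = F·P·Fᵀ + Q = [97/46 0; 0 2]
step 1: y = z − H·x̄ = [63/92]
step 1: S = H·P̄·Hᵀ + R = [1057/46]
step 1: K = P̄·Hᵀ·S⁻¹ = [291/1057; 92/1057]
step 1: x' = x̄ + K·y = [-157/151, 9/151]
step 1: P' = (I − K·H)·P̄ = [388/1057 -582/1057; -582/1057 1930/1057]
step 2: x̄ = F·x = [-305/151, 0]
step 2: P̄ = F·P·Fᵀ + Q = [2211/1057 0; 0 2]
step 2: y = z − H·x̄ = [613/151]
step 2: S = H·P̄·Hᵀ + R = [24127/1057]
step 2: K = P̄·Hᵀ·S⁻¹ = [6633/24127; 2114/24127]
step 2: x' = x̄ + K·y = [-21806/24127, 8582/24127]
step 2: P' = (I − K·H)·P̄ = [8844/24127 -13266/24127; -13266/24127 44026/24127]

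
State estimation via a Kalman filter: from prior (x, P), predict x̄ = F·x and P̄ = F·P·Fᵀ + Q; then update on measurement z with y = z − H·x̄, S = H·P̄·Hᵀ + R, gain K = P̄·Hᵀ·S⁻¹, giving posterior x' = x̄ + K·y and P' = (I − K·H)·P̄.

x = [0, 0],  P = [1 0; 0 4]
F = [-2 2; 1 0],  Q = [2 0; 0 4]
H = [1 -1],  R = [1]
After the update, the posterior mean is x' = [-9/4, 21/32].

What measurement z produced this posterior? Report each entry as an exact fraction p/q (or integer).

x̄ = F·x = [0, 0]
P̄ = F·P·Fᵀ + Q = [22 -2; -2 5]
S = H·P̄·Hᵀ + R = [32]
K = P̄·Hᵀ·S⁻¹ = [3/4; -7/32]
x' − x̄ = [-9/4, 21/32] = K·y
y = (KᵀK)⁻¹·Kᵀ·(x' − x̄) = [-3]
z = y + H·x̄ = [-3] + [0] = [-3]

z = [-3]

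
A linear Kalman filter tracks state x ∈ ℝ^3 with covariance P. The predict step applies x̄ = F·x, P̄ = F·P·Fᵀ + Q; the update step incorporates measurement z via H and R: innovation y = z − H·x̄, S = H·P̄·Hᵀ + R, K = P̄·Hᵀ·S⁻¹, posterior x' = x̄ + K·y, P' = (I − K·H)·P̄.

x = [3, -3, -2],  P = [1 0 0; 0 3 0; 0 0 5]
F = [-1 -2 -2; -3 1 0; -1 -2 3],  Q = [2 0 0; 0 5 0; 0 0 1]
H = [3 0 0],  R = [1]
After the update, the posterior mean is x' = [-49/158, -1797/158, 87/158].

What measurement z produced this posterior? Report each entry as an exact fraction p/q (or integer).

x̄ = F·x = [7, -12, -3]
P̄ = F·P·Fᵀ + Q = [35 -3 -17; -3 17 -3; -17 -3 59]
S = H·P̄·Hᵀ + R = [316]
K = P̄·Hᵀ·S⁻¹ = [105/316; -9/316; -51/316]
x' − x̄ = [-1155/158, 99/158, 561/158] = K·y
y = (KᵀK)⁻¹·Kᵀ·(x' − x̄) = [-22]
z = y + H·x̄ = [-22] + [21] = [-1]

z = [-1]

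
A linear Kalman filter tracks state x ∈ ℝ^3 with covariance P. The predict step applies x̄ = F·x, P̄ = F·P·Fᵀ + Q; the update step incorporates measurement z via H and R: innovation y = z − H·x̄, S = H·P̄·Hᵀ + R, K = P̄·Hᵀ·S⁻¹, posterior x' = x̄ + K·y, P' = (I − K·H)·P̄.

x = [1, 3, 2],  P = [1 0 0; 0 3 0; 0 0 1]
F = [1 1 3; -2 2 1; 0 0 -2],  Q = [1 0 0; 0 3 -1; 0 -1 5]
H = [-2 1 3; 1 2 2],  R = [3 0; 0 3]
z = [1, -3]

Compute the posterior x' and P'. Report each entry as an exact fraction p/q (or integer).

x' = [1248/6763, -16109/6763, 7286/6763]
P' = [10287/6763 -12561/6763 9432/6763; -12561/6763 28485/6763 -18351/6763; 9432/6763 -18351/6763 13707/6763]

x̄ = F·x = [10, 6, -4]
P̄ = F·P·Fᵀ + Q = [14 7 -6; 7 20 -3; -6 -3 9]
y = z − H·x̄ = [27, -17]
S = H·P̄·Hᵀ + R = [186 27; 27 113]
K = P̄·Hᵀ·S⁻¹ = [-1613/6763 1343/6763; -482/6763 2569/6763; 1302/6763 48/6763]
x' = x̄ + K·y = [1248/6763, -16109/6763, 7286/6763]
P' = (I − K·H)·P̄ = [10287/6763 -12561/6763 9432/6763; -12561/6763 28485/6763 -18351/6763; 9432/6763 -18351/6763 13707/6763]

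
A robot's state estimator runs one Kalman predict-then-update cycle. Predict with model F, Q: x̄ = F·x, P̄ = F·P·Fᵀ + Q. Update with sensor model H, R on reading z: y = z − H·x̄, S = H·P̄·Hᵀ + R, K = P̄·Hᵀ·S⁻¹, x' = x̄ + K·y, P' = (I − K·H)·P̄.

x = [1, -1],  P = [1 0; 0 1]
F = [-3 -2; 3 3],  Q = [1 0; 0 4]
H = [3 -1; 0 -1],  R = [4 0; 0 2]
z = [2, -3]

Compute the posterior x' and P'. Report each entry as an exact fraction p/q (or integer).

x̄ = F·x = [-1, 0]
P̄ = F·P·Fᵀ + Q = [14 -15; -15 22]
y = z − H·x̄ = [5, -3]
S = H·P̄·Hᵀ + R = [242 67; 67 24]
K = P̄·Hᵀ·S⁻¹ = [363/1319 -189/1319; -134/1319 -835/1319]
x' = x̄ + K·y = [1063/1319, 1835/1319]
P' = (I − K·H)·P̄ = [610/1319 378/1319; 378/1319 1670/1319]

x' = [1063/1319, 1835/1319]
P' = [610/1319 378/1319; 378/1319 1670/1319]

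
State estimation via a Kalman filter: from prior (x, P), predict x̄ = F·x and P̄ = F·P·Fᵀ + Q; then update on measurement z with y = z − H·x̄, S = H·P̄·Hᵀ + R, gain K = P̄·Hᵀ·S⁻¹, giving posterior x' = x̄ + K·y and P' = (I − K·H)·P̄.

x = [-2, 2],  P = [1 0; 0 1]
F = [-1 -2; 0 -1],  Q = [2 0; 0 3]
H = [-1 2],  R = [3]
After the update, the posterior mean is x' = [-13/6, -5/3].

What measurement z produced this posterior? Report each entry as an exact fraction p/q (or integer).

z = [-1]

x̄ = F·x = [-2, -2]
P̄ = F·P·Fᵀ + Q = [7 2; 2 4]
S = H·P̄·Hᵀ + R = [18]
K = P̄·Hᵀ·S⁻¹ = [-1/6; 1/3]
x' − x̄ = [-1/6, 1/3] = K·y
y = (KᵀK)⁻¹·Kᵀ·(x' − x̄) = [1]
z = y + H·x̄ = [1] + [-2] = [-1]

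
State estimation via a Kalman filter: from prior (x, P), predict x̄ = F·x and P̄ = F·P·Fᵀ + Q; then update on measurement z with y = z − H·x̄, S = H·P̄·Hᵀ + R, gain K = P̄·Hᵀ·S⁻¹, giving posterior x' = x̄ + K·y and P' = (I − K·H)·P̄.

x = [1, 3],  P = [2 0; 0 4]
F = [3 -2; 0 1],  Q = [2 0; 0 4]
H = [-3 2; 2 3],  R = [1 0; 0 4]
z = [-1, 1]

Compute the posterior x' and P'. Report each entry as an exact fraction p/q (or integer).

x' = [593/1421, 219/1421]
P' = [1436/9947 1000/9947; 1000/9947 2248/9947]

x̄ = F·x = [-3, 3]
P̄ = F·P·Fᵀ + Q = [36 -8; -8 8]
y = z − H·x̄ = [-16, -2]
S = H·P̄·Hᵀ + R = [453 -128; -128 124]
K = P̄·Hᵀ·S⁻¹ = [-2308/9947 1468/9947; 1496/9947 2186/9947]
x' = x̄ + K·y = [593/1421, 219/1421]
P' = (I − K·H)·P̄ = [1436/9947 1000/9947; 1000/9947 2248/9947]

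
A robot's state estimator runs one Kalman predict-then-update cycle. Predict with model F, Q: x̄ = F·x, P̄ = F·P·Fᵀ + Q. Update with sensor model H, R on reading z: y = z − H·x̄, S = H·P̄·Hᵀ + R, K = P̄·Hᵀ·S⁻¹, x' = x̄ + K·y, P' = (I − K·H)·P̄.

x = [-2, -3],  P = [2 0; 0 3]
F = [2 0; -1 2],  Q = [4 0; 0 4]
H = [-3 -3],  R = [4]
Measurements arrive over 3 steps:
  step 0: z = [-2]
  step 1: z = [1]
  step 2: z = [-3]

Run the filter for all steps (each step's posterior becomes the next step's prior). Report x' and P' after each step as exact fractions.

step 0: x̄ = F·x = [-4, -4]
step 0: P̄ = F·P·Fᵀ + Q = [12 -4; -4 18]
step 0: y = z − H·x̄ = [-26]
step 0: S = H·P̄·Hᵀ + R = [202]
step 0: K = P̄·Hᵀ·S⁻¹ = [-12/101; -21/101]
step 0: x' = x̄ + K·y = [-92/101, 142/101]
step 0: P' = (I − K·H)·P̄ = [924/101 -908/101; -908/101 936/101]
step 1: x̄ = F·x = [-184/101, 376/101]
step 1: P̄ = F·P·Fᵀ + Q = [4100/101 -5480/101; -5480/101 8704/101]
step 1: y = z − H·x̄ = [677/101]
step 1: S = H·P̄·Hᵀ + R = [17000/101]
step 1: K = P̄·Hᵀ·S⁻¹ = [207/850; -1209/2125]
step 1: x' = x̄ + K·y = [-161/850, -193/2125]
step 1: P' = (I − K·H)·P̄ = [2602/85 -13148/425; -13148/425 67352/2125]
step 2: x̄ = F·x = [-161/425, 33/4250]
step 2: P̄ = F·P·Fᵀ + Q = [10748/85 -78612/425; -78612/425 605918/2125]
step 2: y = z − H·x̄ = [-17481/4250]
step 2: S = H·P̄·Hᵀ + R = [804982/2125]
step 2: K = P̄·Hᵀ·S⁻¹ = [186540/402491; -319287/402491]
step 2: x' = x̄ + K·y = [-919745/402491, 1316409/402491]
step 2: P' = (I − K·H)·P̄ = [18143524/402491 -18392244/402491; -18392244/402491 18817960/402491]

step 0: x' = [-92/101, 142/101], P' = [924/101 -908/101; -908/101 936/101]
step 1: x' = [-161/850, -193/2125], P' = [2602/85 -13148/425; -13148/425 67352/2125]
step 2: x' = [-919745/402491, 1316409/402491], P' = [18143524/402491 -18392244/402491; -18392244/402491 18817960/402491]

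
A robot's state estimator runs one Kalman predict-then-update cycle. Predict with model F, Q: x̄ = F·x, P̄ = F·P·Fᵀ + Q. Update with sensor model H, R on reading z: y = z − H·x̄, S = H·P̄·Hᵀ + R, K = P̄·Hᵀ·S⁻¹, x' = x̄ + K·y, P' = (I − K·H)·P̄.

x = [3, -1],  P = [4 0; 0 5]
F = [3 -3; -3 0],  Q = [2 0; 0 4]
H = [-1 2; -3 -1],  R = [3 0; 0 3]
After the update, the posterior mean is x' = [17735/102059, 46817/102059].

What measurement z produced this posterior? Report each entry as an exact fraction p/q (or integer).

z = [1, -1]

x̄ = F·x = [12, -9]
P̄ = F·P·Fᵀ + Q = [83 -36; -36 40]
S = H·P̄·Hᵀ + R = [390 349; 349 574]
K = P̄·Hᵀ·S⁻¹ = [-14633/102059 -28975/102059; 42852/102059 -13964/102059]
x' − x̄ = [-1206973/102059, 965348/102059] = K·y
y = (KᵀK)⁻¹·Kᵀ·(x' − x̄) = [31, 26]
z = y + H·x̄ = [31, 26] + [-30, -27] = [1, -1]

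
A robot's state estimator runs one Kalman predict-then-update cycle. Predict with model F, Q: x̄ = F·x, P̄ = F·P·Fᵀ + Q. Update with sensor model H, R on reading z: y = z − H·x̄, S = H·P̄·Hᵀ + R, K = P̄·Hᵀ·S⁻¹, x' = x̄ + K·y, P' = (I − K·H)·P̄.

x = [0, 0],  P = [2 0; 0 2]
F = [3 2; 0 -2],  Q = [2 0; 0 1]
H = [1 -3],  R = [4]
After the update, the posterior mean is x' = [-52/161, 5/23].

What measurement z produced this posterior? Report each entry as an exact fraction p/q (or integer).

x̄ = F·x = [0, 0]
P̄ = F·P·Fᵀ + Q = [28 -8; -8 9]
S = H·P̄·Hᵀ + R = [161]
K = P̄·Hᵀ·S⁻¹ = [52/161; -5/23]
x' − x̄ = [-52/161, 5/23] = K·y
y = (KᵀK)⁻¹·Kᵀ·(x' − x̄) = [-1]
z = y + H·x̄ = [-1] + [0] = [-1]

z = [-1]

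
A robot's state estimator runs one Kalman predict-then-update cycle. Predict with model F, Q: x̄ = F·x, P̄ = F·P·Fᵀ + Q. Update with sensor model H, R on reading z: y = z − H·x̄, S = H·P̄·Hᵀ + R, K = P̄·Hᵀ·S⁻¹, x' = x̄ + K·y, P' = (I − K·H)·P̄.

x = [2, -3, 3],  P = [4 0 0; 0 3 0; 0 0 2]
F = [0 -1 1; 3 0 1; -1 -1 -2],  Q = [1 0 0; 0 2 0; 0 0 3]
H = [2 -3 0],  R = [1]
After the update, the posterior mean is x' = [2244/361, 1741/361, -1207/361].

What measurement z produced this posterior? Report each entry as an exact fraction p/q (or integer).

z = [-2]

x̄ = F·x = [6, 9, -5]
P̄ = F·P·Fᵀ + Q = [6 2 -1; 2 40 -16; -1 -16 18]
S = H·P̄·Hᵀ + R = [361]
K = P̄·Hᵀ·S⁻¹ = [6/361; -116/361; 46/361]
x' − x̄ = [78/361, -1508/361, 598/361] = K·y
y = (KᵀK)⁻¹·Kᵀ·(x' − x̄) = [13]
z = y + H·x̄ = [13] + [-15] = [-2]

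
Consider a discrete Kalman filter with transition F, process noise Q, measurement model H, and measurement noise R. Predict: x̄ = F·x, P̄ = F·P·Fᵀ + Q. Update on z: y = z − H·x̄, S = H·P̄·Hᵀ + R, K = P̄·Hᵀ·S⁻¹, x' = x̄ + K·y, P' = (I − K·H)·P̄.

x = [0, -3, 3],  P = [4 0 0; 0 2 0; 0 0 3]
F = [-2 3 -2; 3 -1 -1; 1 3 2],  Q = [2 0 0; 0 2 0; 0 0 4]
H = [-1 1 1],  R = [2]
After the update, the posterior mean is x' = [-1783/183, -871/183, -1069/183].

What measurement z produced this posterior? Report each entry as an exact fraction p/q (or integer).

x̄ = F·x = [-15, 0, -3]
P̄ = F·P·Fᵀ + Q = [48 -24 -2; -24 43 0; -2 0 38]
S = H·P̄·Hᵀ + R = [183]
K = P̄·Hᵀ·S⁻¹ = [-74/183; 67/183; 40/183]
x' − x̄ = [962/183, -871/183, -520/183] = K·y
y = (KᵀK)⁻¹·Kᵀ·(x' − x̄) = [-13]
z = y + H·x̄ = [-13] + [12] = [-1]

z = [-1]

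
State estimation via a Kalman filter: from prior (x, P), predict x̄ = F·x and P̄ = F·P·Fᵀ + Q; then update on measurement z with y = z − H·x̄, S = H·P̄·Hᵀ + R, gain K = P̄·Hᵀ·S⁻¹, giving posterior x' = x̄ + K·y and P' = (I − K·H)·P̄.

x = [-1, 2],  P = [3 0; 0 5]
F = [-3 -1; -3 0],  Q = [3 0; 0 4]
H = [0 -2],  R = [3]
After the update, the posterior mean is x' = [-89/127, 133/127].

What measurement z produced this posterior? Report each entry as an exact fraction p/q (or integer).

x̄ = F·x = [1, 3]
P̄ = F·P·Fᵀ + Q = [35 27; 27 31]
S = H·P̄·Hᵀ + R = [127]
K = P̄·Hᵀ·S⁻¹ = [-54/127; -62/127]
x' − x̄ = [-216/127, -248/127] = K·y
y = (KᵀK)⁻¹·Kᵀ·(x' − x̄) = [4]
z = y + H·x̄ = [4] + [-6] = [-2]

z = [-2]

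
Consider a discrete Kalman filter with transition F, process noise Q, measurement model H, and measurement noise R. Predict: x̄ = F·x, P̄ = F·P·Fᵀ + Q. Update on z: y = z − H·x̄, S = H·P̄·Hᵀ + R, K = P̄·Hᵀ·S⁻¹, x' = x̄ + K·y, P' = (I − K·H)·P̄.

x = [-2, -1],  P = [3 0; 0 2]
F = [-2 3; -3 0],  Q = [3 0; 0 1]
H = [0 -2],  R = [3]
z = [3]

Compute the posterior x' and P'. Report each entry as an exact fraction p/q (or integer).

x' = [-85/23, -30/23]
P' = [2499/115 54/115; 54/115 84/115]

x̄ = F·x = [1, 6]
P̄ = F·P·Fᵀ + Q = [33 18; 18 28]
y = z − H·x̄ = [15]
S = H·P̄·Hᵀ + R = [115]
K = P̄·Hᵀ·S⁻¹ = [-36/115; -56/115]
x' = x̄ + K·y = [-85/23, -30/23]
P' = (I − K·H)·P̄ = [2499/115 54/115; 54/115 84/115]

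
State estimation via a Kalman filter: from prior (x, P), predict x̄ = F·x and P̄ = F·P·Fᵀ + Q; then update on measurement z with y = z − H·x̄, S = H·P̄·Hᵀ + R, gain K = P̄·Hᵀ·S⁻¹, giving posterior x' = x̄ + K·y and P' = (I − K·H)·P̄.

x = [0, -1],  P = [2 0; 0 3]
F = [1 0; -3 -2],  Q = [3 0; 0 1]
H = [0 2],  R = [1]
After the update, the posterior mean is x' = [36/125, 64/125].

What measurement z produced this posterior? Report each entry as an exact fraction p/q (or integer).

x̄ = F·x = [0, 2]
P̄ = F·P·Fᵀ + Q = [5 -6; -6 31]
S = H·P̄·Hᵀ + R = [125]
K = P̄·Hᵀ·S⁻¹ = [-12/125; 62/125]
x' − x̄ = [36/125, -186/125] = K·y
y = (KᵀK)⁻¹·Kᵀ·(x' − x̄) = [-3]
z = y + H·x̄ = [-3] + [4] = [1]

z = [1]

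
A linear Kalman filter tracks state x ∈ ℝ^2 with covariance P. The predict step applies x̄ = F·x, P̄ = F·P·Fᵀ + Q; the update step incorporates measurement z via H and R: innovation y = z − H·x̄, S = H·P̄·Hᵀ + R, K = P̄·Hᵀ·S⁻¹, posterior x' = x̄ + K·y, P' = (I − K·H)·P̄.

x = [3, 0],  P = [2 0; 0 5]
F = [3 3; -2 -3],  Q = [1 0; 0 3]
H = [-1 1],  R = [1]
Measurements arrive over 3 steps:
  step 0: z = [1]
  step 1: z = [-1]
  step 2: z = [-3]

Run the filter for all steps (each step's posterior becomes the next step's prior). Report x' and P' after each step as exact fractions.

step 0: x' = [179/235, 398/235], P' = [399/235 278/235; 278/235 391/235]
step 1: x' = [8865/20953, -13612/20953], P' = [30431/20953 19215/20953; 19215/20953 57669/41906]
step 2: x' = [2860257/1528241, -1674363/1528241], P' = [4430973/3056482 2800439/3056482; 2800439/3056482 2102717/1528241]

step 0: x̄ = F·x = [9, -6]
step 0: P̄ = F·P·Fᵀ + Q = [64 -57; -57 56]
step 0: y = z − H·x̄ = [16]
step 0: S = H·P̄·Hᵀ + R = [235]
step 0: K = P̄·Hᵀ·S⁻¹ = [-121/235; 113/235]
step 0: x' = x̄ + K·y = [179/235, 398/235]
step 0: P' = (I − K·H)·P̄ = [399/235 278/235; 278/235 391/235]
step 1: x̄ = F·x = [1731/235, -1552/235]
step 1: P̄ = F·P·Fᵀ + Q = [12349/235 -10083/235; -10083/235 9156/235]
step 1: y = z − H·x̄ = [3048/235]
step 1: S = H·P̄·Hᵀ + R = [41906/235]
step 1: K = P̄·Hᵀ·S⁻¹ = [-11216/20953; 19239/41906]
step 1: x' = x̄ + K·y = [8865/20953, -13612/20953]
step 1: P' = (I − K·H)·P̄ = [30431/20953 19215/20953; 19215/20953 57669/41906]
step 2: x̄ = F·x = [-14241/20953, 23106/20953]
step 2: P̄ = F·P·Fᵀ + Q = [1800425/41906 -1460643/41906; -1460643/41906 1349347/41906]
step 2: y = z − H·x̄ = [-100206/20953]
step 2: S = H·P̄·Hᵀ + R = [3056482/20953]
step 2: K = P̄·Hᵀ·S⁻¹ = [-815267/1528241; 1404995/3056482]
step 2: x' = x̄ + K·y = [2860257/1528241, -1674363/1528241]
step 2: P' = (I − K·H)·P̄ = [4430973/3056482 2800439/3056482; 2800439/3056482 2102717/1528241]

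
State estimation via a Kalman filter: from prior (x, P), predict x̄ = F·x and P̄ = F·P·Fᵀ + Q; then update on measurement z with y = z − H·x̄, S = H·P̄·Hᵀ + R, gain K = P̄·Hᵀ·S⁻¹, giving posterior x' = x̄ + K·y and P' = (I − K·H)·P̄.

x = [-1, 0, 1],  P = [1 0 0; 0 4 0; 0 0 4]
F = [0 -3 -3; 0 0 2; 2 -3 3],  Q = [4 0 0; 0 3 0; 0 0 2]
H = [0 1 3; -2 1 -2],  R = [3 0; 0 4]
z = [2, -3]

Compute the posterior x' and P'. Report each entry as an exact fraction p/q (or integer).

x' = [463839/412523, 171919/412523, 223019/412523]
P' = [911620/412523 607560/412523 -284208/412523; 607560/412523 929364/412523 -244476/412523; -284208/412523 -244476/412523 196590/412523]

x̄ = F·x = [-3, 2, 1]
P̄ = F·P·Fᵀ + Q = [76 -24 0; -24 19 24; 0 24 78]
y = z − H·x̄ = [-3, -9]
S = H·P̄·Hᵀ + R = [868 -377; -377 639]
K = P̄·Hᵀ·S⁻¹ = [-81688/412523 -161816/412523; 65312/412523 50799/412523; 115098/412523 -17310/412523]
x' = x̄ + K·y = [463839/412523, 171919/412523, 223019/412523]
P' = (I − K·H)·P̄ = [911620/412523 607560/412523 -284208/412523; 607560/412523 929364/412523 -244476/412523; -284208/412523 -244476/412523 196590/412523]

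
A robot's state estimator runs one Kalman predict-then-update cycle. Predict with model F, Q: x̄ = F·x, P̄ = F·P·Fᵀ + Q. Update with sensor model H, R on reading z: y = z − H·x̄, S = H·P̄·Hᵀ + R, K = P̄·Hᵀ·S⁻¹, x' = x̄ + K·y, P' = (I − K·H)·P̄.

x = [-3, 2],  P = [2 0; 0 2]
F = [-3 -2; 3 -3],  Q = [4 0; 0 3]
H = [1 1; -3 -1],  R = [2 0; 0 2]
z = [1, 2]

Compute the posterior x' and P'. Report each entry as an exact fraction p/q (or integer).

x' = [-823/1300, 1011/2600]
P' = [291/325 -1137/650; -1137/650 5709/1300]

x̄ = F·x = [5, -15]
P̄ = F·P·Fᵀ + Q = [30 -6; -6 39]
y = z − H·x̄ = [11, 2]
S = H·P̄·Hᵀ + R = [59 -105; -105 275]
K = P̄·Hᵀ·S⁻¹ = [-111/260 -609/1300; 687/520 1113/2600]
x' = x̄ + K·y = [-823/1300, 1011/2600]
P' = (I − K·H)·P̄ = [291/325 -1137/650; -1137/650 5709/1300]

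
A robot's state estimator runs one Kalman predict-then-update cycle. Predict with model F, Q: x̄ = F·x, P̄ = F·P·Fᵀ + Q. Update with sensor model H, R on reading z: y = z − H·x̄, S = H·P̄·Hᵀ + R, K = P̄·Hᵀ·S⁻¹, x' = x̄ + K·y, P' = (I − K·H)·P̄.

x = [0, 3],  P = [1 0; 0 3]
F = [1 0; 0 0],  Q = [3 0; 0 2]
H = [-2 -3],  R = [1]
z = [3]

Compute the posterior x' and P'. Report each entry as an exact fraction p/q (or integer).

x̄ = F·x = [0, 0]
P̄ = F·P·Fᵀ + Q = [4 0; 0 2]
y = z − H·x̄ = [3]
S = H·P̄·Hᵀ + R = [35]
K = P̄·Hᵀ·S⁻¹ = [-8/35; -6/35]
x' = x̄ + K·y = [-24/35, -18/35]
P' = (I − K·H)·P̄ = [76/35 -48/35; -48/35 34/35]

x' = [-24/35, -18/35]
P' = [76/35 -48/35; -48/35 34/35]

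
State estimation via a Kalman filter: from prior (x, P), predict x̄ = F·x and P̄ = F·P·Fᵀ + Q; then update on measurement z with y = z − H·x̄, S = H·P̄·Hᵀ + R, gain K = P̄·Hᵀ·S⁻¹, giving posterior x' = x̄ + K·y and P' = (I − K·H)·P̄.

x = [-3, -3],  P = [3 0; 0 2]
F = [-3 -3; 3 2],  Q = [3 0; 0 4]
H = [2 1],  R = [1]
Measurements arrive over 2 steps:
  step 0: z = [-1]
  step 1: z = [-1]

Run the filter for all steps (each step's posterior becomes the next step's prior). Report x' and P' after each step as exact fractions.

step 0: x̄ = F·x = [18, -15]
step 0: P̄ = F·P·Fᵀ + Q = [48 -39; -39 39]
step 0: y = z − H·x̄ = [-22]
step 0: S = H·P̄·Hᵀ + R = [76]
step 0: K = P̄·Hᵀ·S⁻¹ = [3/4; -39/76]
step 0: x' = x̄ + K·y = [3/2, -141/38]
step 0: P' = (I − K·H)·P̄ = [21/4 -39/4; -39/4 1443/76]
step 1: x̄ = F·x = [126/19, -111/38]
step 1: P̄ = F·P·Fᵀ + Q = [867/19 -567/38; -567/38 775/76]
step 1: y = z − H·x̄ = [-431/38]
step 1: S = H·P̄·Hᵀ + R = [10187/76]
step 1: K = P̄·Hᵀ·S⁻¹ = [5802/10187; -1493/10187]
step 1: x' = x̄ + K·y = [1749/10187, -12823/10187]
step 1: P' = (I − K·H)·P̄ = [21912/10187 -38022/10187; -38022/10187 74551/10187]

step 0: x' = [3/2, -141/38], P' = [21/4 -39/4; -39/4 1443/76]
step 1: x' = [1749/10187, -12823/10187], P' = [21912/10187 -38022/10187; -38022/10187 74551/10187]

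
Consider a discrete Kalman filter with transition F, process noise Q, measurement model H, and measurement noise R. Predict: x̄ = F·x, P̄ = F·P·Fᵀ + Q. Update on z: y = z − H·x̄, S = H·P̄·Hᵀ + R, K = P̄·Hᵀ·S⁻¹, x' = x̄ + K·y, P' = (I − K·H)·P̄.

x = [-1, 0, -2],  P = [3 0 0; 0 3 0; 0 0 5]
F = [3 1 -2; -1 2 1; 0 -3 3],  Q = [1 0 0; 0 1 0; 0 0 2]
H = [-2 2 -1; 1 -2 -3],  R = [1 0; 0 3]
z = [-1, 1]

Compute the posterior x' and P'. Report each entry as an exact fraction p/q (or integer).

x' = [-412455/289817, -505609/289817, 95847/289817]
P' = [2045205/289817 1754757/289817 -530740/289817; 1754757/289817 1559175/289817 -455648/289817; -530740/289817 -455648/289817 209667/289817]

x̄ = F·x = [1, -1, -6]
P̄ = F·P·Fᵀ + Q = [51 -13 -39; -13 21 -3; -39 -3 74]
y = z − H·x̄ = [-3, -20]
S = H·P̄·Hᵀ + R = [323 -225; -225 1054]
K = P̄·Hᵀ·S⁻¹ = [-50156/289817 42637/289817; 64484/289817 1117/289817; -59483/289817 -82815/289817]
x' = x̄ + K·y = [-412455/289817, -505609/289817, 95847/289817]
P' = (I − K·H)·P̄ = [2045205/289817 1754757/289817 -530740/289817; 1754757/289817 1559175/289817 -455648/289817; -530740/289817 -455648/289817 209667/289817]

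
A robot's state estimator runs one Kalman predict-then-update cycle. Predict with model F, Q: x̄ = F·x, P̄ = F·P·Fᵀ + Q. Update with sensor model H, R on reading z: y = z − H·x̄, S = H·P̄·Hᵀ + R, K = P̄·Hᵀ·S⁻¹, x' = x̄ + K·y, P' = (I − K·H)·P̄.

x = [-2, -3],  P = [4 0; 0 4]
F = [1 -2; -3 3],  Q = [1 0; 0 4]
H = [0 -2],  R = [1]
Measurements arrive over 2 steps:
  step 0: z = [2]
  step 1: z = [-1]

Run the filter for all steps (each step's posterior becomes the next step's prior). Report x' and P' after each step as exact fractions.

step 0: x̄ = F·x = [4, -3]
step 0: P̄ = F·P·Fᵀ + Q = [21 -36; -36 76]
step 0: y = z − H·x̄ = [-4]
step 0: S = H·P̄·Hᵀ + R = [305]
step 0: K = P̄·Hᵀ·S⁻¹ = [72/305; -152/305]
step 0: x' = x̄ + K·y = [932/305, -307/305]
step 0: P' = (I − K·H)·P̄ = [1221/305 -36/305; -36/305 76/305]
step 1: x̄ = F·x = [1546/305, -3717/305]
step 1: P̄ = F·P·Fᵀ + Q = [1974/305 -4443/305; -4443/305 13541/305]
step 1: y = z − H·x̄ = [-7739/305]
step 1: S = H·P̄·Hᵀ + R = [54469/305]
step 1: K = P̄·Hᵀ·S⁻¹ = [8886/54469; -27082/54469]
step 1: x' = x̄ + K·y = [50624/54469, 23365/54469]
step 1: P' = (I − K·H)·P̄ = [93642/54469 -4443/54469; -4443/54469 13541/54469]

step 0: x' = [932/305, -307/305], P' = [1221/305 -36/305; -36/305 76/305]
step 1: x' = [50624/54469, 23365/54469], P' = [93642/54469 -4443/54469; -4443/54469 13541/54469]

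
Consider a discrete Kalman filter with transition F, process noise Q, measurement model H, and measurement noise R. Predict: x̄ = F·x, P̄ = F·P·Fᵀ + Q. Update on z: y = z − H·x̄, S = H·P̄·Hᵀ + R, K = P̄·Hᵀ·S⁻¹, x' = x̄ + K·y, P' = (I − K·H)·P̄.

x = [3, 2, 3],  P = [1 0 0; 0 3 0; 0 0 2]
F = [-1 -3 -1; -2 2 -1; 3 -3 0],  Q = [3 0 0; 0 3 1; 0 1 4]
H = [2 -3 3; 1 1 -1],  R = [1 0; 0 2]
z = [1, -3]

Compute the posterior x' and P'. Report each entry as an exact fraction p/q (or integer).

x̄ = F·x = [-12, -5, 3]
P̄ = F·P·Fᵀ + Q = [33 -14 24; -14 21 -23; 24 -23 40]
y = z − H·x̄ = [1, 17]
S = H·P̄·Hᵀ + R = [1552 -217; -217 66]
K = P̄·Hᵀ·S⁻¹ = [10795/55343 31300/55343; -4050/55343 11840/55343; 7179/55343 -9099/55343]
x' = x̄ + K·y = [-121221/55343, -79485/55343, 18525/55343]
P' = (I − K·H)·P̄ = [39719/55343 13398/55343 -9483/55343; 13398/55343 159003/55343 148721/55343; -9483/55343 148721/55343 157436/55343]

x' = [-121221/55343, -79485/55343, 18525/55343]
P' = [39719/55343 13398/55343 -9483/55343; 13398/55343 159003/55343 148721/55343; -9483/55343 148721/55343 157436/55343]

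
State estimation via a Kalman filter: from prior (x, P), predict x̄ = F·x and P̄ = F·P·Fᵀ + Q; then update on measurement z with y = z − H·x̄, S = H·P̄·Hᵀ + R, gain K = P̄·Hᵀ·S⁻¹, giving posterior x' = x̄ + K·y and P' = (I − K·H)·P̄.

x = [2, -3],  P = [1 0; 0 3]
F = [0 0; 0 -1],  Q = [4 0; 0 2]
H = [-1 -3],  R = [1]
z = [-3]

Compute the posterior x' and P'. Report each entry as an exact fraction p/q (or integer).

x' = [-12/25, 6/5]
P' = [92/25 -6/5; -6/5 1/2]

x̄ = F·x = [0, 3]
P̄ = F·P·Fᵀ + Q = [4 0; 0 5]
y = z − H·x̄ = [6]
S = H·P̄·Hᵀ + R = [50]
K = P̄·Hᵀ·S⁻¹ = [-2/25; -3/10]
x' = x̄ + K·y = [-12/25, 6/5]
P' = (I − K·H)·P̄ = [92/25 -6/5; -6/5 1/2]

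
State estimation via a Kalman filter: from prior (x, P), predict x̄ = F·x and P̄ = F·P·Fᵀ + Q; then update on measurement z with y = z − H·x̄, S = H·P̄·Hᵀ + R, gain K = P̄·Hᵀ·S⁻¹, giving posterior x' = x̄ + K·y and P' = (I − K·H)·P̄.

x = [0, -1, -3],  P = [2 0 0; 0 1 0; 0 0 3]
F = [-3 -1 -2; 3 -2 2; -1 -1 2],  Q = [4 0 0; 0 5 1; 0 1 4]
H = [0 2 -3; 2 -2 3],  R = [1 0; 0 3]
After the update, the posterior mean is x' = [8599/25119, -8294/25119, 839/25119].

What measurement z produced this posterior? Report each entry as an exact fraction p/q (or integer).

z = [-1, 1]

x̄ = F·x = [7, -4, -5]
P̄ = F·P·Fᵀ + Q = [35 -28 -5; -28 39 9; -5 9 19]
S = H·P̄·Hᵀ + R = [220 -301; -301 526]
K = P̄·Hᵀ·S⁻¹ = [11845/25119 12079/25119; -5381/25119 -8189/25119; -11785/25119 -5359/25119]
x' − x̄ = [-167234/25119, 92182/25119, 126434/25119] = K·y
y = (KᵀK)⁻¹·Kᵀ·(x' − x̄) = [-8, -6]
z = y + H·x̄ = [-8, -6] + [7, 7] = [-1, 1]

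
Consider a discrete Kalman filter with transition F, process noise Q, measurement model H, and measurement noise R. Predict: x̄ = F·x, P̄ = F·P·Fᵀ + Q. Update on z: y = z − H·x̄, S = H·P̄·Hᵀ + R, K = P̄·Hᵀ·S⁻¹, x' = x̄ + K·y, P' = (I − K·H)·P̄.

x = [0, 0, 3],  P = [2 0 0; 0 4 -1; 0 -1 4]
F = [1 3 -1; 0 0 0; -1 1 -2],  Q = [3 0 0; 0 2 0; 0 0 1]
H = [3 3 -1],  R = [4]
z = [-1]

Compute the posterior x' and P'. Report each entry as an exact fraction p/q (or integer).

x̄ = F·x = [-3, 0, -6]
P̄ = F·P·Fᵀ + Q = [51 0 25; 0 2 0; 25 0 27]
y = z − H·x̄ = [2]
S = H·P̄·Hᵀ + R = [358]
K = P̄·Hᵀ·S⁻¹ = [64/179; 3/179; 24/179]
x' = x̄ + K·y = [-409/179, 6/179, -1026/179]
P' = (I − K·H)·P̄ = [937/179 -384/179 1403/179; -384/179 340/179 -144/179; 1403/179 -144/179 3681/179]

x' = [-409/179, 6/179, -1026/179]
P' = [937/179 -384/179 1403/179; -384/179 340/179 -144/179; 1403/179 -144/179 3681/179]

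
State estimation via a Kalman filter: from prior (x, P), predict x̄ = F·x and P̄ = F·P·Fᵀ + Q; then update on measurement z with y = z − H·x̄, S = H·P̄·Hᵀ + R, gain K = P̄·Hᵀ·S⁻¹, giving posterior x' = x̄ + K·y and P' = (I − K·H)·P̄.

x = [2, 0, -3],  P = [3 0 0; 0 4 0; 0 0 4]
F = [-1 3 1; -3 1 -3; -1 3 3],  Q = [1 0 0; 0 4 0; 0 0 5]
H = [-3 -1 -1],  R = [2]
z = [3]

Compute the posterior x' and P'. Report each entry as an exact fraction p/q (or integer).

x̄ = F·x = [-5, 3, -11]
P̄ = F·P·Fᵀ + Q = [44 9 51; 9 71 -15; 51 -15 80]
y = z − H·x̄ = [-20]
S = H·P̄·Hᵀ + R = [879]
K = P̄·Hᵀ·S⁻¹ = [-64/293; -83/879; -218/879]
x' = x̄ + K·y = [-185/293, 4297/879, -5309/879]
P' = (I − K·H)·P̄ = [604/293 -2675/293 991/293; -2675/293 55520/879 -31279/879; 991/293 -31279/879 22796/879]

x' = [-185/293, 4297/879, -5309/879]
P' = [604/293 -2675/293 991/293; -2675/293 55520/879 -31279/879; 991/293 -31279/879 22796/879]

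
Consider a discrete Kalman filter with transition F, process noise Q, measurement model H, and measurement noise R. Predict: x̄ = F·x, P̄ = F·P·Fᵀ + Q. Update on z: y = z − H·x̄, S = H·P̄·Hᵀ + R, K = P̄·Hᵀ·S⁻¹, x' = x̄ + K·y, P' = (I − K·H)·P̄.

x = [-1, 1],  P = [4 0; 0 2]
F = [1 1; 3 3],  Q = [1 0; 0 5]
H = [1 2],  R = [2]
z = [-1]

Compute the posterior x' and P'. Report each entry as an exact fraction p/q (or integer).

x̄ = F·x = [0, 0]
P̄ = F·P·Fᵀ + Q = [7 18; 18 59]
y = z − H·x̄ = [-1]
S = H·P̄·Hᵀ + R = [317]
K = P̄·Hᵀ·S⁻¹ = [43/317; 136/317]
x' = x̄ + K·y = [-43/317, -136/317]
P' = (I − K·H)·P̄ = [370/317 -142/317; -142/317 207/317]

x' = [-43/317, -136/317]
P' = [370/317 -142/317; -142/317 207/317]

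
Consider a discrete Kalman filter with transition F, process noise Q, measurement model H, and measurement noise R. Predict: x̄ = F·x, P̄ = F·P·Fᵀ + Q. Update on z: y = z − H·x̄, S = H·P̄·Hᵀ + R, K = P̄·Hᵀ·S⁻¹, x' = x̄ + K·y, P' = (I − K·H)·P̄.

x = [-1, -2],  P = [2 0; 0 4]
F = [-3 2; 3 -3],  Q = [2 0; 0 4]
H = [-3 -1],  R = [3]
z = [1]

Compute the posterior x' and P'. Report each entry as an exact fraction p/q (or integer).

x' = [-199/133, 467/133]
P' = [432/133 -1098/133; -1098/133 3090/133]

x̄ = F·x = [-1, 3]
P̄ = F·P·Fᵀ + Q = [36 -42; -42 58]
y = z − H·x̄ = [1]
S = H·P̄·Hᵀ + R = [133]
K = P̄·Hᵀ·S⁻¹ = [-66/133; 68/133]
x' = x̄ + K·y = [-199/133, 467/133]
P' = (I − K·H)·P̄ = [432/133 -1098/133; -1098/133 3090/133]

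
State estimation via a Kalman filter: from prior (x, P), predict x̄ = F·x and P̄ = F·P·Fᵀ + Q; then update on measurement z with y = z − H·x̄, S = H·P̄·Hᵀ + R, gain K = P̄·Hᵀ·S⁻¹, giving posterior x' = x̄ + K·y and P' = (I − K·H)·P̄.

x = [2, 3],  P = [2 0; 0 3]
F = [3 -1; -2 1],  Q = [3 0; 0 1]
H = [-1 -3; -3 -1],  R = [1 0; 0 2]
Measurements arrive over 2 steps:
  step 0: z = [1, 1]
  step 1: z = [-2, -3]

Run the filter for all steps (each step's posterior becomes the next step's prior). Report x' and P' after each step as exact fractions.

step 0: x' = [-807/4256, -977/4256], P' = [1245/4256 -597/4256; -597/4256 717/4256]
step 1: x' = [1031294/1240893, 1332311/3722679], P' = [117439/413631 -165407/1240893; -165407/1240893 603865/3722679]

step 0: x̄ = F·x = [3, -1]
step 0: P̄ = F·P·Fᵀ + Q = [24 -15; -15 12]
step 0: y = z − H·x̄ = [1, 9]
step 0: S = H·P̄·Hᵀ + R = [43 -42; -42 140]
step 0: K = P̄·Hᵀ·S⁻¹ = [39/304 -1569/4256; -111/304 537/4256]
step 0: x' = x̄ + K·y = [-807/4256, -977/4256]
step 0: P' = (I − K·H)·P̄ = [1245/4256 -597/4256; -597/4256 717/4256]
step 1: x̄ = F·x = [-19/56, 91/608]
step 1: P̄ = F·P·Fᵀ + Q = [93/14 -21/8; -21/8 1763/608]
step 1: y = z − H·x̄ = [-8045/4256, -16463/4256]
step 1: S = H·P̄·Hᵀ + R = [76565/4256 10119/4256; 10119/4256 208269/4256]
step 1: K = P̄·Hᵀ·S⁻¹ = [47968/413631 -445772/1240893; -438458/1240893 442399/3722679]
step 1: x' = x̄ + K·y = [1031294/1240893, 1332311/3722679]
step 1: P' = (I − K·H)·P̄ = [117439/413631 -165407/1240893; -165407/1240893 603865/3722679]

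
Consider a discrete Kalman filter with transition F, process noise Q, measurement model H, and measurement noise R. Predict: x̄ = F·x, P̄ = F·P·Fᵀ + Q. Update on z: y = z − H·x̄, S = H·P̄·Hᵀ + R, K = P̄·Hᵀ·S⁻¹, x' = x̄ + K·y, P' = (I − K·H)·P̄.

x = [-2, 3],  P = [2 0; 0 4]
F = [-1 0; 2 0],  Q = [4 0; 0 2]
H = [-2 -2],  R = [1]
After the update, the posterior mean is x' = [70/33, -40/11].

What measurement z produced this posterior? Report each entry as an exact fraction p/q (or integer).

x̄ = F·x = [2, -4]
P̄ = F·P·Fᵀ + Q = [6 -4; -4 10]
S = H·P̄·Hᵀ + R = [33]
K = P̄·Hᵀ·S⁻¹ = [-4/33; -4/11]
x' − x̄ = [4/33, 4/11] = K·y
y = (KᵀK)⁻¹·Kᵀ·(x' − x̄) = [-1]
z = y + H·x̄ = [-1] + [4] = [3]

z = [3]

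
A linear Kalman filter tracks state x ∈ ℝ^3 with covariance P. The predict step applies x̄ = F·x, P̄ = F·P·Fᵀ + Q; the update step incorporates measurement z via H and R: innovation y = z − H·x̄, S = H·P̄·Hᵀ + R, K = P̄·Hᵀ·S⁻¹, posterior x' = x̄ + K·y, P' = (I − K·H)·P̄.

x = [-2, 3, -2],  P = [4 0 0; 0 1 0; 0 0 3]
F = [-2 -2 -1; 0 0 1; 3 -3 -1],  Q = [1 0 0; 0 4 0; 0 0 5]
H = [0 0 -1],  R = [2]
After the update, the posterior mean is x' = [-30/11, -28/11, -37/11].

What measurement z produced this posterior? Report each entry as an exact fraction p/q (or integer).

x̄ = F·x = [0, -2, -13]
P̄ = F·P·Fᵀ + Q = [24 -3 -15; -3 7 -3; -15 -3 53]
S = H·P̄·Hᵀ + R = [55]
K = P̄·Hᵀ·S⁻¹ = [3/11; 3/55; -53/55]
x' − x̄ = [-30/11, -6/11, 106/11] = K·y
y = (KᵀK)⁻¹·Kᵀ·(x' − x̄) = [-10]
z = y + H·x̄ = [-10] + [13] = [3]

z = [3]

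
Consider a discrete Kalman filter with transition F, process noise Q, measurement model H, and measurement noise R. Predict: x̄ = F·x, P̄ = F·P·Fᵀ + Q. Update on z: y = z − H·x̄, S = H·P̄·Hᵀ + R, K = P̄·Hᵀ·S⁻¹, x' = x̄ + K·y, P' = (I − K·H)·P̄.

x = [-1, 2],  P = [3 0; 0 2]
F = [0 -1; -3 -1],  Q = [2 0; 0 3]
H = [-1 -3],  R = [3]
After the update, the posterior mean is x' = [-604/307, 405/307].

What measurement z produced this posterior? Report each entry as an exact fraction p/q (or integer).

z = [-2]

x̄ = F·x = [-2, 1]
P̄ = F·P·Fᵀ + Q = [4 2; 2 32]
S = H·P̄·Hᵀ + R = [307]
K = P̄·Hᵀ·S⁻¹ = [-10/307; -98/307]
x' − x̄ = [10/307, 98/307] = K·y
y = (KᵀK)⁻¹·Kᵀ·(x' − x̄) = [-1]
z = y + H·x̄ = [-1] + [-1] = [-2]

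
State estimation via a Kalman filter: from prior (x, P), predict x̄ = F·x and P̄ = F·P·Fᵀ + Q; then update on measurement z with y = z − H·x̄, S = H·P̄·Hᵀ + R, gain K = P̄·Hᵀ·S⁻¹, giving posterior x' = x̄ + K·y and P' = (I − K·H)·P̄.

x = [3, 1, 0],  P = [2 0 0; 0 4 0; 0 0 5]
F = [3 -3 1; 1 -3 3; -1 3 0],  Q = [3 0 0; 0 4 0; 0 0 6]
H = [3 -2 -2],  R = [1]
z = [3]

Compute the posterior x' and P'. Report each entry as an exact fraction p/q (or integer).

x̄ = F·x = [6, 0, 0]
P̄ = F·P·Fᵀ + Q = [62 57 -42; 57 87 -38; -42 -38 44]
y = z − H·x̄ = [-15]
S = H·P̄·Hᵀ + R = [599]
K = P̄·Hᵀ·S⁻¹ = [156/599; 73/599; -138/599]
x' = x̄ + K·y = [1254/599, -1095/599, 2070/599]
P' = (I − K·H)·P̄ = [12802/599 22755/599 -3630/599; 22755/599 46784/599 -12688/599; -3630/599 -12688/599 7312/599]

x' = [1254/599, -1095/599, 2070/599]
P' = [12802/599 22755/599 -3630/599; 22755/599 46784/599 -12688/599; -3630/599 -12688/599 7312/599]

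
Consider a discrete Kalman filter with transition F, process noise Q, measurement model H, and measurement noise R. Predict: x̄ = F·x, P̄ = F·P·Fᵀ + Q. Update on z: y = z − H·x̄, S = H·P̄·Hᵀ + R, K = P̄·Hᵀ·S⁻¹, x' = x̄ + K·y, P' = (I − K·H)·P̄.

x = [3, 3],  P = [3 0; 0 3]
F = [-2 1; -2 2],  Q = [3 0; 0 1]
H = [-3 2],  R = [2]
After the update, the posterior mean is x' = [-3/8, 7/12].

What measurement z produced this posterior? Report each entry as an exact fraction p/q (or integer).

x̄ = F·x = [-3, 0]
P̄ = F·P·Fᵀ + Q = [18 18; 18 25]
S = H·P̄·Hᵀ + R = [48]
K = P̄·Hᵀ·S⁻¹ = [-3/8; -1/12]
x' − x̄ = [21/8, 7/12] = K·y
y = (KᵀK)⁻¹·Kᵀ·(x' − x̄) = [-7]
z = y + H·x̄ = [-7] + [9] = [2]

z = [2]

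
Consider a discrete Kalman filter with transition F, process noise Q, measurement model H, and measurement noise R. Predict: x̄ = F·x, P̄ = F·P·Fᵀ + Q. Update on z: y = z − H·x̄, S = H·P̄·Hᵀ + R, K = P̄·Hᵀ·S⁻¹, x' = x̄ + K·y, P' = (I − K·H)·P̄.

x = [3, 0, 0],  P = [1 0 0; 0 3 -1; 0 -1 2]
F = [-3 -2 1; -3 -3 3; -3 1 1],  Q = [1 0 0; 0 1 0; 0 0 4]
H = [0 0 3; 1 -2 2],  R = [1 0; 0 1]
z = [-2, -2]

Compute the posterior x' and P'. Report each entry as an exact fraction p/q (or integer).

x̄ = F·x = [-9, -9, -9]
P̄ = F·P·Fᵀ + Q = [28 42 6; 42 73 6; 6 6 16]
y = z − H·x̄ = [25, 7]
S = H·P̄·Hᵀ + R = [145 78; 78 193]
K = P̄·Hᵀ·S⁻¹ = [6906/21901 -7784/21901; 10650/21901 -14744/21901; 7236/21901 26/21901]
x' = x̄ + K·y = [-7177/1991, -3097/1991, -1457/1991]
P' = (I − K·H)·P̄ = [146424/21901 79406/21901 2302/21901; 79406/21901 50625/21901 3550/21901; 2302/21901 3550/21901 2412/21901]

x' = [-7177/1991, -3097/1991, -1457/1991]
P' = [146424/21901 79406/21901 2302/21901; 79406/21901 50625/21901 3550/21901; 2302/21901 3550/21901 2412/21901]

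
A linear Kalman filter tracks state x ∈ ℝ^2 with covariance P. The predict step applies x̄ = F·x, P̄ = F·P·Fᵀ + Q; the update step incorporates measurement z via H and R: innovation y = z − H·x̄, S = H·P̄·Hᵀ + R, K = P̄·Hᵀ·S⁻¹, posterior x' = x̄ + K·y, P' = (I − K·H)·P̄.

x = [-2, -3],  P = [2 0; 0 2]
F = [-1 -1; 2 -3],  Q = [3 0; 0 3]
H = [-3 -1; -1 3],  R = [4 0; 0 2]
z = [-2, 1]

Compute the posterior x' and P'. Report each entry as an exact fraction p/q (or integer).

x̄ = F·x = [5, 5]
P̄ = F·P·Fᵀ + Q = [7 2; 2 29]
y = z − H·x̄ = [18, -9]
S = H·P̄·Hᵀ + R = [108 -82; -82 258]
K = P̄·Hᵀ·S⁻¹ = [-1504/5285 -997/10570; -103/1057 631/2114]
x' = x̄ + K·y = [1097/1510, 169/302]
P' = (I − K·H)·P̄ = [3809/10570 121/2114; 121/2114 461/2114]

x' = [1097/1510, 169/302]
P' = [3809/10570 121/2114; 121/2114 461/2114]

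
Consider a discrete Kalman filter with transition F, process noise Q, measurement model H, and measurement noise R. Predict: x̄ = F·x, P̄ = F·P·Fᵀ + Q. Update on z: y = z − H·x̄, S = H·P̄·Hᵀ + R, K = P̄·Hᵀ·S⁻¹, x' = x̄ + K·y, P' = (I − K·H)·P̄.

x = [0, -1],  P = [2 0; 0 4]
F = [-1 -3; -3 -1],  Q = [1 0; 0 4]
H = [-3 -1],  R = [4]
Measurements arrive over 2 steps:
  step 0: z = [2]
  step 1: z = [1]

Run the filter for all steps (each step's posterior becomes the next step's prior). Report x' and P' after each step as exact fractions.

step 0: x' = [-51/163, -157/163], P' = [282/163 -666/163; -666/163 6314/489]
step 1: x' = [-373161/430409, 713542/430409], P' = [547964/430409 -1083816/430409; -1083816/430409 3285032/430409]

step 0: x̄ = F·x = [3, 1]
step 0: P̄ = F·P·Fᵀ + Q = [39 18; 18 26]
step 0: y = z − H·x̄ = [12]
step 0: S = H·P̄·Hᵀ + R = [489]
step 0: K = P̄·Hᵀ·S⁻¹ = [-45/163; -80/489]
step 0: x' = x̄ + K·y = [-51/163, -157/163]
step 0: P' = (I − K·H)·P̄ = [282/163 -666/163; -666/163 6314/489]
step 1: x̄ = F·x = [522/163, 310/163]
step 1: P̄ = F·P·Fᵀ + Q = [15391/163 500/163; 500/163 3896/489]
step 1: y = z − H·x̄ = [2039/163]
step 1: S = H·P̄·Hᵀ + R = [430409/489]
step 1: K = P̄·Hᵀ·S⁻¹ = [-140019/430409; -8396/430409]
step 1: x' = x̄ + K·y = [-373161/430409, 713542/430409]
step 1: P' = (I − K·H)·P̄ = [547964/430409 -1083816/430409; -1083816/430409 3285032/430409]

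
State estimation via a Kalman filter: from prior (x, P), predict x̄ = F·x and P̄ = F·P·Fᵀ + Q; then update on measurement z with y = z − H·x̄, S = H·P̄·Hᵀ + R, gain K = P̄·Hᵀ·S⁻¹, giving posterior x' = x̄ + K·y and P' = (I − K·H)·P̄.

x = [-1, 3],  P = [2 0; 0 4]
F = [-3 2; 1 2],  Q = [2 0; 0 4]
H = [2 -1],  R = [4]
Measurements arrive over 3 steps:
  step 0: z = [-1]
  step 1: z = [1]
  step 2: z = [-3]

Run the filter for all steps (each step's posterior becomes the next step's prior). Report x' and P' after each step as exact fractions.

step 0: x' = [151/65, 339/65], P' = [418/65 712/65; 712/65 1428/65]
step 1: x' = [14373/3649, 25985/3649], P' = [57506/3649 113992/3649; 113992/3649 240020/3649]
step 2: x' = [277845/322241, 1597801/322241], P' = [9031074/322241 18257224/322241; 18257224/322241 38164372/322241]

step 0: x̄ = F·x = [9, 5]
step 0: P̄ = F·P·Fᵀ + Q = [36 10; 10 22]
step 0: y = z − H·x̄ = [-14]
step 0: S = H·P̄·Hᵀ + R = [130]
step 0: K = P̄·Hᵀ·S⁻¹ = [31/65; -1/65]
step 0: x' = x̄ + K·y = [151/65, 339/65]
step 0: P' = (I − K·H)·P̄ = [418/65 712/65; 712/65 1428/65]
step 1: x̄ = F·x = [45/13, 829/65]
step 1: P̄ = F·P·Fᵀ + Q = [212/13 322/13; 322/13 9238/65]
step 1: y = z − H·x̄ = [444/65]
step 1: S = H·P̄·Hᵀ + R = [7298/65]
step 1: K = P̄·Hᵀ·S⁻¹ = [255/3649; -3009/3649]
step 1: x' = x̄ + K·y = [14373/3649, 25985/3649]
step 1: P' = (I − K·H)·P̄ = [57506/3649 113992/3649; 113992/3649 240020/3649]
step 2: x̄ = F·x = [8851/3649, 66343/3649]
step 2: P̄ = F·P·Fᵀ + Q = [117028/3649 331594/3649; 331594/3649 1488150/3649]
step 2: y = z − H·x̄ = [37694/3649]
step 2: S = H·P̄·Hᵀ + R = [644482/3649]
step 2: K = P̄·Hᵀ·S⁻¹ = [-48769/322241; -412481/322241]
step 2: x' = x̄ + K·y = [277845/322241, 1597801/322241]
step 2: P' = (I − K·H)·P̄ = [9031074/322241 18257224/322241; 18257224/322241 38164372/322241]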